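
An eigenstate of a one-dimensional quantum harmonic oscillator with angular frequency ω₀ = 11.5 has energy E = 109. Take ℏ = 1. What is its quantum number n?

Invert E_n = (n + ½)ℏω₀: n = E/ℏω₀ − ½ = 8.978, so n = 9.

n = 9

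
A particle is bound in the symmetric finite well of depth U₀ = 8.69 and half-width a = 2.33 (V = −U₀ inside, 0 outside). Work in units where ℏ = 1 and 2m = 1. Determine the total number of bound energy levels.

N = 5

The dimensionless depth is z₀ = a√(2mU₀)/ℏ = 2.33 × √(8.690) = 6.869.
The even/odd transcendental equations gain one root per π/2 in z₀, giving N = 1 + ⌊2z₀/π⌋ = 1 + ⌊4.373⌋ = 5.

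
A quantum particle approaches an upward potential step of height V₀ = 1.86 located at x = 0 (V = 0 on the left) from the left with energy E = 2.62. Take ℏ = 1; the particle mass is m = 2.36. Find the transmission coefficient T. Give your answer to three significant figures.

T = 0.910

The wavenumbers are k₁ = √(2mE)/ℏ = 3.517 on the left and k₂ = √(2m(E − V₀))/ℏ = 1.894 on the right.
Matching ψ and ψ′ at x = 0 gives r = (k₁ − k₂)/(k₁ + k₂), so R = r² = 0.08994 and T = 1 − R = 0.9101.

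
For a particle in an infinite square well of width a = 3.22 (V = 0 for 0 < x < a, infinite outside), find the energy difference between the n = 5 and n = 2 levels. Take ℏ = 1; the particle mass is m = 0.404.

E_n = n²π²ℏ²/(2ma²), so ΔE = (5² − 2²) π²ℏ²/(2ma²).
ΔE = 21 × π² / (2 × 0.404 × 3.22²) = 24.74.

ΔE = 24.7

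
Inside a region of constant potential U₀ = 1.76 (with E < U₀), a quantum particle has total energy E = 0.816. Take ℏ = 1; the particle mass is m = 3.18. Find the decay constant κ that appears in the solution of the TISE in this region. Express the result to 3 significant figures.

κ = 2.45

Since E < U₀ the TISE in this region is ψ'' = κ²ψ with κ = √(2m(U₀ − E))/ℏ.
κ = √(2 × 3.18 × 0.944) = 2.450.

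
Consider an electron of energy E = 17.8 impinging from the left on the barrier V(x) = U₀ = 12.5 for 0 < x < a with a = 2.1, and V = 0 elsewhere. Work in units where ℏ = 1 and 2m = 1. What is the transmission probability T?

T = 0.710

Above the barrier the interior wavenumber is k₂ = √(2m(E − U₀))/ℏ = 2.302, giving phase k₂a = 4.835.
Matching at both interfaces gives T⁻¹ = 1 + U₀² sin²(k₂a) / [4E(E − U₀)] = 1.408, hence T = 0.710.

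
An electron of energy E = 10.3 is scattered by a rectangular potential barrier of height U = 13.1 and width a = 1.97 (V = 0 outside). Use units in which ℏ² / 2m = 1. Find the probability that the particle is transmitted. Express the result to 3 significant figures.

E < U: inside the barrier ψ ∝ e^{±κx} with κ = √(2m(U − E))/ℏ = 1.673.
κa = 3.296, sinh(κa) = 13.49.
The exact tunnelling result is T⁻¹ = 1 + U² sinh²(κa) / [4E(U − E)] = 271.7, so T = 0.00368.

T = 0.00368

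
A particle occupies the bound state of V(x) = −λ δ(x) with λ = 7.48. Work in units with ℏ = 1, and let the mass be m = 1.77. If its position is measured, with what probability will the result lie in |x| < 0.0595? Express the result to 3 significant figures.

The normalised bound state is ψ = √κ e^{−κ|x|} with κ = mλ/ℏ² = 13.24.
P(|x| < d) = ∫_{−d}^{d} κ e^{−2κ|x|} dx = 1 − e^{−2κd} = 1 − e^{−1.576} = 0.7931.

P = 0.793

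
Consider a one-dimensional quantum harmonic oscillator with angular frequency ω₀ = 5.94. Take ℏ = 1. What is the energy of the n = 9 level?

E = 56.4

The oscillator eigenvalues are E_n = ℏω₀(n + ½), so E_9 = 5.94 × 9.5 = 56.43.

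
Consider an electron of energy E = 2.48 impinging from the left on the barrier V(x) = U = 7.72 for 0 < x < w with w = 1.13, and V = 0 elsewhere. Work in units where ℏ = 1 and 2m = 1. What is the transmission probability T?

T = 0.0196

Since E < U the interior solution is evanescent with decay constant κ = √(2m(U − E))/ℏ = 2.289.
κw = 2.587, sinh(κw) = 6.605.
The exact tunnelling result is T⁻¹ = 1 + U² sinh²(κw) / [4E(U − E)] = 51.02, so T = 0.0196.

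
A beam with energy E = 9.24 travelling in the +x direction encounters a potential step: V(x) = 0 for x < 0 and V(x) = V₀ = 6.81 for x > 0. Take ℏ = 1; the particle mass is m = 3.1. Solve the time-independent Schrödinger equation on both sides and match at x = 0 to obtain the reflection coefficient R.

The wavenumbers are k₁ = √(2mE)/ℏ = 7.569 on the left and k₂ = √(2m(E − V₀))/ℏ = 3.881 on the right.
Continuity of ψ and ψ′ at the step yields the reflection amplitude r = (k₁ − k₂)/(k₁ + k₂) = 0.3220; thus R = |r|² = 0.1037, T = 0.8963.

R = 0.104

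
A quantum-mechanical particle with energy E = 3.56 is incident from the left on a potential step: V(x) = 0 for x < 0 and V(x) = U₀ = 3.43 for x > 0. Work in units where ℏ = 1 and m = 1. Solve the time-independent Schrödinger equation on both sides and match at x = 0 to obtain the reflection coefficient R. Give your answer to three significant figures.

R = 0.461

The wavenumbers are k₁ = √(2mE)/ℏ = 2.668 on the left and k₂ = √(2m(E − U₀))/ℏ = 0.5099 on the right.
Matching ψ and ψ′ at x = 0 gives r = (k₁ − k₂)/(k₁ + k₂), so R = r² = 0.4612 and T = 1 − R = 0.5388.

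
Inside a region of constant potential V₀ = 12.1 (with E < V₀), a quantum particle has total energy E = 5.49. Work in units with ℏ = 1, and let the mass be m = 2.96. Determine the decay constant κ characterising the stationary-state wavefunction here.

κ = 6.26

Since E < V₀ the TISE in this region is ψ'' = κ²ψ with κ = √(2m(V₀ − E))/ℏ.
κ = √(2 × 2.96 × 6.61) = 6.255.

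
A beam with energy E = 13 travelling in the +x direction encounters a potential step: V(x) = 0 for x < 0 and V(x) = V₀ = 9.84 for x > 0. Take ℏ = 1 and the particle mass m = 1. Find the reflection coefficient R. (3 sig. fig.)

R = 0.115

The wavenumbers are k₁ = √(2mE)/ℏ = 5.099 on the left and k₂ = √(2m(E − V₀))/ℏ = 2.514 on the right.
Matching ψ and ψ′ at x = 0 gives r = (k₁ − k₂)/(k₁ + k₂), so R = r² = 0.1153 and T = 1 − R = 0.8847.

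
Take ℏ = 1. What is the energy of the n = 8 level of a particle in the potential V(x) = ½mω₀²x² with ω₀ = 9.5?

E = 80.8

Using E_n = (n + ½)ℏω₀: E_8 = 8.5 × 9.5 = 80.75.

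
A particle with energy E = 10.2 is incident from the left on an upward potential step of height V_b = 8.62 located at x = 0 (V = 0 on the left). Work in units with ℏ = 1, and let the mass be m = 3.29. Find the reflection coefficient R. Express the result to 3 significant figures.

R = 0.189

On each side the TISE gives plane waves with k = √(2m(E − V))/ℏ: k₁ = √(2·3.29·10.2) = 8.192, k₂ = √(2·3.29·1.58) = 3.224.
Continuity of ψ and ψ′ at the step yields the reflection amplitude r = (k₁ − k₂)/(k₁ + k₂) = 0.4352; thus R = |r|² = 0.1894, T = 0.8106.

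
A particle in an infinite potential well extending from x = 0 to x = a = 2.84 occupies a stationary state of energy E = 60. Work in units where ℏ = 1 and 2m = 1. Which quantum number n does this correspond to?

For an infinite well E_n = n²π²ℏ²/(2ma²), so n = (a/πℏ)√(2mE).
n = (2.84/π) × √(2 × 0.5 × 60) = 7.002 → n = 7.

n = 7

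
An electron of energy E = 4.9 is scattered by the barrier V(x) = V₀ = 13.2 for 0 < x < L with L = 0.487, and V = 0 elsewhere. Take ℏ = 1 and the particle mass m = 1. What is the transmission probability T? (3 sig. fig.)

Since E < V₀ the interior solution is evanescent with decay constant κ = √(2m(V₀ − E))/ℏ = 4.074.
κL = 1.984, sinh(κL) = 3.568.
Matching ψ, ψ′ at both faces gives T = [1 + V₀² sinh²(κL) / (4E(V₀ − E))]⁻¹ = 1/14.63 = 0.0683.

T = 0.0683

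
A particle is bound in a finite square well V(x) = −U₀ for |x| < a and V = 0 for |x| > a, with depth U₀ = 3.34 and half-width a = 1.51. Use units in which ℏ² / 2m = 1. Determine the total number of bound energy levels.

N = 2

Define the well-strength parameter z₀ = (a/ℏ)√(2mU₀) = 1.51 × √(2·0.5·3.34) = 2.760.
The even/odd transcendental equations gain one root per π/2 in z₀, giving N = 1 + ⌊2z₀/π⌋ = 1 + ⌊1.757⌋ = 2.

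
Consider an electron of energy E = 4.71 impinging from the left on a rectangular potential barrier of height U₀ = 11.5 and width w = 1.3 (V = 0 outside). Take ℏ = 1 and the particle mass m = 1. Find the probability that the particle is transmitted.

T = 0.000267

Since E < U₀ the interior solution is evanescent with decay constant κ = √(2m(U₀ − E))/ℏ = 3.685.
κw = 4.791, sinh(κw) = 60.18.
The exact tunnelling result is T⁻¹ = 1 + U₀² sinh²(κw) / [4E(U₀ − E)] = 3746, so T = 0.000267.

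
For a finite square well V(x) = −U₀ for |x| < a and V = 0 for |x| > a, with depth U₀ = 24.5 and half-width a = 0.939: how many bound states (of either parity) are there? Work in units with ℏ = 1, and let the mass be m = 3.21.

N = 8

The dimensionless depth is z₀ = a√(2mU₀)/ℏ = 0.939 × √(157.3) = 11.78.
The even/odd transcendental equations gain one root per π/2 in z₀, giving N = 1 + ⌊2z₀/π⌋ = 1 + ⌊7.497⌋ = 8.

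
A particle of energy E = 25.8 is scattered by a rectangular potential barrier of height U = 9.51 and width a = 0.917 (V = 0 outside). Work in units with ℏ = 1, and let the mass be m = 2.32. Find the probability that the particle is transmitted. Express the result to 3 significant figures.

E > U: inside the barrier k₂ = √(2m(E − U))/ℏ = 8.694, k₂a = 7.972.
T = [1 + U² sin²(k₂a) / (4E(E − U))]⁻¹ = 1/1.053 = 0.950.

T = 0.950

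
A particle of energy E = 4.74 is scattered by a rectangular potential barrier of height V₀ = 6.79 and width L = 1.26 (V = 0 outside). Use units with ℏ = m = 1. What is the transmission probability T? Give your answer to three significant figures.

T = 0.0203

E < V₀: inside the barrier ψ ∝ e^{±κx} with κ = √(2m(V₀ − E))/ℏ = 2.025.
κL = 2.551, sinh(κL) = 6.373.
The exact tunnelling result is T⁻¹ = 1 + V₀² sinh²(κL) / [4E(V₀ − E)] = 49.18, so T = 0.0203.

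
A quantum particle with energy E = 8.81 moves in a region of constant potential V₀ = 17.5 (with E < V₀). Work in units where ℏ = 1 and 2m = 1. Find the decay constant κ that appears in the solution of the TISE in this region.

κ = 2.95

Since E < V₀ the TISE in this region is ψ'' = κ²ψ with κ = √(2m(V₀ − E))/ℏ.
κ = √(2 × 0.5 × 8.69) = 2.948.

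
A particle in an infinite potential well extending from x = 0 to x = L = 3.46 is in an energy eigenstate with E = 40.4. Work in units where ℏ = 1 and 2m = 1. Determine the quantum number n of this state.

n = 7

For an infinite well E_n = n²π²ℏ²/(2mL²), so n = (L/πℏ)√(2mE).
n = (3.46/π) × √(2 × 0.5 × 40.4) = 7.000 → n = 7.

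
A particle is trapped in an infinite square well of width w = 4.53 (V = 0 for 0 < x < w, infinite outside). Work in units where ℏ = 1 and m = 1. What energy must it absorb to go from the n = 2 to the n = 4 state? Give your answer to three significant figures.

E_n = n²π²ℏ²/(2mw²), so ΔE = (4² − 2²) π²ℏ²/(2mw²).
ΔE = 12 × π² / (2 × 1 × 4.53²) = 2.886.

ΔE = 2.89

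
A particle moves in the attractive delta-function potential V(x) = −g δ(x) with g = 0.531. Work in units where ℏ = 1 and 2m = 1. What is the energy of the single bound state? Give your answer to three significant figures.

E = -0.0705

The bound state is ψ(x) = √κ e^{−κ|x|}. The derivative jump ψ'(0⁺) − ψ'(0⁻) = −(2mg/ℏ²)ψ(0) fixes κ = mg/ℏ² = 0.2655.
Then E = −ℏ²κ²/(2m) = −mg²/(2ℏ²) = -0.07049.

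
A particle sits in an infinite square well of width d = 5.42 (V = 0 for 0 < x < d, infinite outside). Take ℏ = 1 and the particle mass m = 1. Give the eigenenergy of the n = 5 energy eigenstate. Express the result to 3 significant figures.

E = 4.20

Requiring ψ(0) = ψ(d) = 0 quantises k = nπ/d, hence E_n = ℏ²k²/2m = n²π²ℏ²/(2md²).
E_5 = 5² × π² / (2 × 1 × 5.42²) = 4.200.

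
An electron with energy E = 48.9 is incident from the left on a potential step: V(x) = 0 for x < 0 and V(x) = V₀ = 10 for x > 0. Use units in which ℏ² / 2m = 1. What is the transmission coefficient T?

T = 0.997

On each side the TISE gives plane waves with k = √(2m(E − V))/ℏ: k₁ = √(2·½·48.9) = 6.993, k₂ = √(2·½·38.9) = 6.237.
Matching ψ and ψ′ at x = 0 gives r = (k₁ − k₂)/(k₁ + k₂), so R = r² = 0.003264 and T = 1 − R = 0.9967.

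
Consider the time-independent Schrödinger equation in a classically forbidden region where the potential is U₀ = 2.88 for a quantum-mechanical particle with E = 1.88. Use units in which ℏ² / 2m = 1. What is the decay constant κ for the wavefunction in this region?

Since E < U₀ the TISE in this region is ψ'' = κ²ψ with κ = √(2m(U₀ − E))/ℏ.
κ = √(2 × 0.5 × 1) = 1.000.

κ = 1.00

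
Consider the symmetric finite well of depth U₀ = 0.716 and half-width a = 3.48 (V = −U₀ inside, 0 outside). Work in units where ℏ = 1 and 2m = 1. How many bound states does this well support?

N = 2

The dimensionless depth is z₀ = a√(2mU₀)/ℏ = 3.48 × √(0.7160) = 2.945.
A new bound state (alternating even/odd) appears each time z₀ passes a multiple of π/2, so N = ⌊2z₀/π⌋ + 1 = ⌊1.875⌋ + 1 = 2.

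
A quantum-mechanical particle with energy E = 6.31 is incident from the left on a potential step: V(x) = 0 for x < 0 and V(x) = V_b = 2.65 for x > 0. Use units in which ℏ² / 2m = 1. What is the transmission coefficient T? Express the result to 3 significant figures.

On each side the TISE gives plane waves with k = √(2m(E − V))/ℏ: k₁ = √(2·½·6.31) = 2.512, k₂ = √(2·½·3.66) = 1.913.
Matching ψ and ψ′ at x = 0 gives r = (k₁ − k₂)/(k₁ + k₂), so R = r² = 0.01831 and T = 1 − R = 0.9817.

T = 0.982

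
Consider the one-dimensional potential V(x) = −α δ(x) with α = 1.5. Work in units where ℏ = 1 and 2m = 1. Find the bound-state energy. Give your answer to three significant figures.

E = -0.563

For x ≠ 0 the bound state is ψ ∝ e^{−κ|x|}; integrating the TISE across the delta gives the cusp condition 2κ = 2mα/ℏ², so κ = 0.7500.
Then E = −ℏ²κ²/(2m) = −mα²/(2ℏ²) = -0.5625.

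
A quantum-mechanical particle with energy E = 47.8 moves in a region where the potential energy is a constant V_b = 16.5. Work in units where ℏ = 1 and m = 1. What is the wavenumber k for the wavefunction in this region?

With E > V_b the solution is oscillatory, ψ ∝ e^{±ikx} with k = √(2m(E − V_b))/ℏ.
k = √(2 × 1 × 31.3) = 7.912.

k = 7.91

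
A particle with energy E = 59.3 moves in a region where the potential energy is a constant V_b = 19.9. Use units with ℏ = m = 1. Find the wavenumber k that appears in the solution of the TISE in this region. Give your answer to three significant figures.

k = 8.88

With E > V_b the solution is oscillatory, ψ ∝ e^{±ikx} with k = √(2m(E − V_b))/ℏ.
k = √(2 × 1 × 39.4) = 8.877.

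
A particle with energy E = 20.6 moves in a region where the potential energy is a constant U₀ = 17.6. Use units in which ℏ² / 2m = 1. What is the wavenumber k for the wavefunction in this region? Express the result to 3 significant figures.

With E > U₀ the solution is oscillatory, ψ ∝ e^{±ikx} with k = √(2m(E − U₀))/ℏ.
k = √(2 × 0.5 × 3) = 1.732.

k = 1.73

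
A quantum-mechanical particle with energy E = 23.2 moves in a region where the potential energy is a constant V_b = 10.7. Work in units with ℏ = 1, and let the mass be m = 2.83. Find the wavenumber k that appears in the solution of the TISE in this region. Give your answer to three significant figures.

With E > V_b the solution is oscillatory, ψ ∝ e^{±ikx} with k = √(2m(E − V_b))/ℏ.
k = √(2 × 2.83 × 12.5) = 8.411.

k = 8.41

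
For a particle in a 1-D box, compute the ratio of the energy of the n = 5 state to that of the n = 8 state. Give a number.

0.390625

Since E_n ∝ n², the ratio is (5/8)² = 0.390625.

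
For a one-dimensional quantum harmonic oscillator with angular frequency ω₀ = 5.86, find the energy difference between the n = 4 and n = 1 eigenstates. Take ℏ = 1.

ΔE = 17.6

E_n = ℏω₀(n + ½), so ΔE = (4 − 1) ℏω₀ = 3 × 5.86 = 17.58.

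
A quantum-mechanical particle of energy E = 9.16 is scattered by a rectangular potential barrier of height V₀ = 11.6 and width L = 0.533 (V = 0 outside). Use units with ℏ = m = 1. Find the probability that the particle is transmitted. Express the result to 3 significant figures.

E < V₀: inside the barrier ψ ∝ e^{±κx} with κ = √(2m(V₀ − E))/ℏ = 2.209.
κL = 1.177, sinh(κL) = 1.469.
The exact tunnelling result is T⁻¹ = 1 + V₀² sinh²(κL) / [4E(V₀ − E)] = 4.248, so T = 0.235.

T = 0.235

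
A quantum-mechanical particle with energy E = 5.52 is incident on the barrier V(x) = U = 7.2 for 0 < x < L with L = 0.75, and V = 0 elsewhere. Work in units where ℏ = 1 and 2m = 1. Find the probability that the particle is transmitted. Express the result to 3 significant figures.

Since E < U the interior solution is evanescent with decay constant κ = √(2m(U − E))/ℏ = 1.296.
κL = 0.9721, sinh(κL) = 1.133.
The exact tunnelling result is T⁻¹ = 1 + U² sinh²(κL) / [4E(U − E)] = 2.793, so T = 0.358.

T = 0.358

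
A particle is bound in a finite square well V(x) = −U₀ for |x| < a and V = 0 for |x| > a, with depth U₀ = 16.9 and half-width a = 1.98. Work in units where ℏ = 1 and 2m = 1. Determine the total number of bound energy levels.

N = 6

Define the well-strength parameter z₀ = (a/ℏ)√(2mU₀) = 1.98 × √(2·0.5·16.9) = 8.140.
A new bound state (alternating even/odd) appears each time z₀ passes a multiple of π/2, so N = ⌊2z₀/π⌋ + 1 = ⌊5.182⌋ + 1 = 6.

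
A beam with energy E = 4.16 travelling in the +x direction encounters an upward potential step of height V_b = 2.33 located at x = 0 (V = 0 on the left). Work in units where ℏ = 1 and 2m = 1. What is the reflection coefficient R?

R = 0.0410

On each side the TISE gives plane waves with k = √(2m(E − V))/ℏ: k₁ = √(2·½·4.16) = 2.040, k₂ = √(2·½·1.83) = 1.353.
Matching ψ and ψ′ at x = 0 gives r = (k₁ − k₂)/(k₁ + k₂), so R = r² = 0.04099 and T = 1 − R = 0.9590.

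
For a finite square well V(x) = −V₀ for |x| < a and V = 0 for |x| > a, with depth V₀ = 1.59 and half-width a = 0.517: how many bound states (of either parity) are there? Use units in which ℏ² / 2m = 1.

The dimensionless depth is z₀ = a√(2mV₀)/ℏ = 0.517 × √(1.590) = 0.6519.
The even/odd transcendental equations gain one root per π/2 in z₀, giving N = 1 + ⌊2z₀/π⌋ = 1 + ⌊0.4150⌋ = 1.

N = 1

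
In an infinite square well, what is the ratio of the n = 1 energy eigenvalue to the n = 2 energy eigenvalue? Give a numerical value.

0.25

E_n = n²π²ℏ²/(2mL²) so the ratio is n₂²/n₁² = 1/4 = 0.25.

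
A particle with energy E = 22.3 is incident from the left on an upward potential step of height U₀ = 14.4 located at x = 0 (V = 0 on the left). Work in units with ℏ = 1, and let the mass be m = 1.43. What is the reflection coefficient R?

R = 0.0644

The wavenumbers are k₁ = √(2mE)/ℏ = 7.986 on the left and k₂ = √(2m(E − U₀))/ℏ = 4.753 on the right.
Matching ψ and ψ′ at x = 0 gives r = (k₁ − k₂)/(k₁ + k₂), so R = r² = 0.06440 and T = 1 − R = 0.9356.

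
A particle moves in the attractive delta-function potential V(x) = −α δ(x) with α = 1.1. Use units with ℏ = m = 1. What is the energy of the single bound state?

E = -0.605

The bound state is ψ(x) = √κ e^{−κ|x|}. The derivative jump ψ'(0⁺) − ψ'(0⁻) = −(2mα/ℏ²)ψ(0) fixes κ = mα/ℏ² = 1.100.
Then E = −ℏ²κ²/(2m) = −mα²/(2ℏ²) = -0.6050.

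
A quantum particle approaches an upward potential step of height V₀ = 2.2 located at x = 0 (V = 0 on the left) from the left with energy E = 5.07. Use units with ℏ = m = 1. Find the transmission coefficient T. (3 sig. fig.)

On each side the TISE gives plane waves with k = √(2m(E − V))/ℏ: k₁ = √(2·1·5.07) = 3.184, k₂ = √(2·1·2.87) = 2.396.
Matching ψ and ψ′ at x = 0 gives r = (k₁ − k₂)/(k₁ + k₂), so R = r² = 0.01997 and T = 1 − R = 0.9800.

T = 0.980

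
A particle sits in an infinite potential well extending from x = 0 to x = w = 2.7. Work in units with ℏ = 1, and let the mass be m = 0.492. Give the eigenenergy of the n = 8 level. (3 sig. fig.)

The infinite-well eigenfunctions ψ_n = √(2/w) sin(nπx/w) vanish at both walls, giving E_n = n²π²ℏ²/(2mw²).
E_8 = 8² × π² / (2 × 0.492 × 2.7²) = 88.06.

E = 88.1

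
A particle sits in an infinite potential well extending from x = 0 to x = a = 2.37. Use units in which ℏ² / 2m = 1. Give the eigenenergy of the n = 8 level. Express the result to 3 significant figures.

Requiring ψ(0) = ψ(a) = 0 quantises k = nπ/a, hence E_n = ℏ²k²/2m = n²π²ℏ²/(2ma²).
E_8 = 8² × π² / (2 × 0.5 × 2.37²) = 112.5.

E = 112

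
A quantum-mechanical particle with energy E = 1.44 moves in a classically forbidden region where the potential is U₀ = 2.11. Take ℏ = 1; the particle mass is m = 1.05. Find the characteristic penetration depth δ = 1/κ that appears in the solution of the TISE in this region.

δ = 0.843

Since E < U₀ the TISE in this region is ψ'' = κ²ψ with κ = √(2m(U₀ − E))/ℏ.
κ = √(2 × 1.05 × 0.67) = 1.186. The penetration depth is δ = 1/κ = 0.843.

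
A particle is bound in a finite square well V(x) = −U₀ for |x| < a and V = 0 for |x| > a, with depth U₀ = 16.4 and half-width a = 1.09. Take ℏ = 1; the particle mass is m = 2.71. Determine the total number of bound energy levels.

N = 7

The dimensionless depth is z₀ = a√(2mU₀)/ℏ = 1.09 × √(88.89) = 10.28.
The even/odd transcendental equations gain one root per π/2 in z₀, giving N = 1 + ⌊2z₀/π⌋ = 1 + ⌊6.542⌋ = 7.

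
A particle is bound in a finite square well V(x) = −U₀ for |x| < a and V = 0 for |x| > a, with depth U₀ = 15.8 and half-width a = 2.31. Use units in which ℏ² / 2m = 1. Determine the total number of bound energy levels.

N = 6

The dimensionless depth is z₀ = a√(2mU₀)/ℏ = 2.31 × √(15.80) = 9.182.
The even/odd transcendental equations gain one root per π/2 in z₀, giving N = 1 + ⌊2z₀/π⌋ = 1 + ⌊5.845⌋ = 6.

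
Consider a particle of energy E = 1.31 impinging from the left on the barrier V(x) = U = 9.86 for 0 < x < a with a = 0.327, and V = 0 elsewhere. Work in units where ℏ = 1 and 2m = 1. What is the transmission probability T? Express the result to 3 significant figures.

Since E < U the interior solution is evanescent with decay constant κ = √(2m(U − E))/ℏ = 2.924.
κa = 0.9562, sinh(κa) = 1.109.
The exact tunnelling result is T⁻¹ = 1 + U² sinh²(κa) / [4E(U − E)] = 3.667, so T = 0.273.

T = 0.273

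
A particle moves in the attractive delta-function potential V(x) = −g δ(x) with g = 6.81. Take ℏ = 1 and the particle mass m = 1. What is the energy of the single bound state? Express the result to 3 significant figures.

For x ≠ 0 the bound state is ψ ∝ e^{−κ|x|}; integrating the TISE across the delta gives the cusp condition 2κ = 2mg/ℏ², so κ = 6.810.
Then E = −ℏ²κ²/(2m) = −mg²/(2ℏ²) = -23.19.

E = -23.2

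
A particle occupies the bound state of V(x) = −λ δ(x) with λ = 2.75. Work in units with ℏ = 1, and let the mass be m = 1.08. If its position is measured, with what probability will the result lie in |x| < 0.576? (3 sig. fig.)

P = 0.967

The normalised bound state is ψ = √κ e^{−κ|x|} with κ = mλ/ℏ² = 2.970.
P(|x| < d) = ∫_{−d}^{d} κ e^{−2κ|x|} dx = 1 − e^{−2κd} = 1 − e^{−3.421} = 0.9673.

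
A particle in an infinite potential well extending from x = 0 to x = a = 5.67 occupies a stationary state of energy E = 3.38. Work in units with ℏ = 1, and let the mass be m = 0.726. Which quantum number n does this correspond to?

From E_n = n²π²ℏ²/(2ma²) invert to n = √(2ma²E)/(πℏ).
n = (5.67/π) × √(2 × 0.726 × 3.38) = 3.998 → n = 4.

n = 4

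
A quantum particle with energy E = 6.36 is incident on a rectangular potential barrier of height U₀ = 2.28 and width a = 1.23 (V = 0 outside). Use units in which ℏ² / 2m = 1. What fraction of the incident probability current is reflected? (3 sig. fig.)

Above the barrier the interior wavenumber is k₂ = √(2m(E − U₀))/ℏ = 2.020, giving phase k₂a = 2.484.
Matching at both interfaces gives T⁻¹ = 1 + U₀² sin²(k₂a) / [4E(E − U₀)] = 1.019, hence T = 0.982.
R = 1 − T = 0.0183.

R = 0.0183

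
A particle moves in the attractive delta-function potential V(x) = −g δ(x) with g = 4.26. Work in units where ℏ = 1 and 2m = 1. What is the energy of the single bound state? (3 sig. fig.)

E = -4.54

The bound state is ψ(x) = √κ e^{−κ|x|}. The derivative jump ψ'(0⁺) − ψ'(0⁻) = −(2mg/ℏ²)ψ(0) fixes κ = mg/ℏ² = 2.130.
Then E = −ℏ²κ²/(2m) = −mg²/(2ℏ²) = -4.537.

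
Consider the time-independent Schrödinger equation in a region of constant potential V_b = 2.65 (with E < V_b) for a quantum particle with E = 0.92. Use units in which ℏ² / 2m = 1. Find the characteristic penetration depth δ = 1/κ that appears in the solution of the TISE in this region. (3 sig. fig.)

Since E < V_b the TISE in this region is ψ'' = κ²ψ with κ = √(2m(V_b − E))/ℏ.
κ = √(2 × 0.5 × 1.73) = 1.315. The penetration depth is δ = 1/κ = 0.760.

δ = 0.760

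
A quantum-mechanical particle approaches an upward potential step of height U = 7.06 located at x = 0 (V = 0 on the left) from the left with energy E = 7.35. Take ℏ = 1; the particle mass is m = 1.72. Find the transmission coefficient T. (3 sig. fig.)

On each side the TISE gives plane waves with k = √(2m(E − V))/ℏ: k₁ = √(2·1.72·7.35) = 5.028, k₂ = √(2·1.72·0.29) = 0.9988.
Continuity of ψ and ψ′ at the step yields the reflection amplitude r = (k₁ − k₂)/(k₁ + k₂) = 0.6686; thus R = |r|² = 0.4470, T = 0.5530.

T = 0.553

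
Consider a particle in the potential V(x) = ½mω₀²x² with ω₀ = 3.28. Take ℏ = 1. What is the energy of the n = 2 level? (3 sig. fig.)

The oscillator eigenvalues are E_n = ℏω₀(n + ½), so E_2 = 3.28 × 2.5 = 8.200.

E = 8.20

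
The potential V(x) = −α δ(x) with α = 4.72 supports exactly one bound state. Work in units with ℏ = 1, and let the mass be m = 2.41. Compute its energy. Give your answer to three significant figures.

E = -26.8

For x ≠ 0 the bound state is ψ ∝ e^{−κ|x|}; integrating the TISE across the delta gives the cusp condition 2κ = 2mα/ℏ², so κ = 11.38.
Then E = −ℏ²κ²/(2m) = −mα²/(2ℏ²) = -26.85.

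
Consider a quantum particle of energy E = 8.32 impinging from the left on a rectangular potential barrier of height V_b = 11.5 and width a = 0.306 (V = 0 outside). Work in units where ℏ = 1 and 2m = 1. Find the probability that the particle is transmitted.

T = 0.709

E < V_b: inside the barrier ψ ∝ e^{±κx} with κ = √(2m(V_b − E))/ℏ = 1.783.
κa = 0.5457, sinh(κa) = 0.5732.
The exact tunnelling result is T⁻¹ = 1 + V_b² sinh²(κa) / [4E(V_b − E)] = 1.411, so T = 0.709.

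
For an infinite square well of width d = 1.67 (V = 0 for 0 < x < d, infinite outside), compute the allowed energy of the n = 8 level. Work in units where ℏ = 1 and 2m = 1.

E = 226

The infinite-well eigenfunctions ψ_n = √(2/d) sin(nπx/d) vanish at both walls, giving E_n = n²π²ℏ²/(2md²).
E_8 = 8² × π² / (2 × 0.5 × 1.67²) = 226.5.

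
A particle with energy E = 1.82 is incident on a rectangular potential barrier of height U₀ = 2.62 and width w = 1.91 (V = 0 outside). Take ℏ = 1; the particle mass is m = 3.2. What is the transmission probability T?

T = 0.000598

E < U₀: inside the barrier ψ ∝ e^{±κx} with κ = √(2m(U₀ − E))/ℏ = 2.263.
κw = 4.322, sinh(κw) = 37.66.
The exact tunnelling result is T⁻¹ = 1 + U₀² sinh²(κw) / [4E(U₀ − E)] = 1672, so T = 0.000598.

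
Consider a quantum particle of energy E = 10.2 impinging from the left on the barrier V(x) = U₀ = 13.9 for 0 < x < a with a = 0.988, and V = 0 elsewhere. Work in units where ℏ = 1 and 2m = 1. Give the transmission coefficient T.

E < U₀: inside the barrier ψ ∝ e^{±κx} with κ = √(2m(U₀ − E))/ℏ = 1.924.
κa = 1.900, sinh(κa) = 3.270.
The exact tunnelling result is T⁻¹ = 1 + U₀² sinh²(κa) / [4E(U₀ − E)] = 14.68, so T = 0.0681.

T = 0.0681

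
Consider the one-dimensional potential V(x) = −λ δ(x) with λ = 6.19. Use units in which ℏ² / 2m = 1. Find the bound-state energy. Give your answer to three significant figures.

E = -9.58

The bound state is ψ(x) = √κ e^{−κ|x|}. The derivative jump ψ'(0⁺) − ψ'(0⁻) = −(2mλ/ℏ²)ψ(0) fixes κ = mλ/ℏ² = 3.095.
Then E = −ℏ²κ²/(2m) = −mλ²/(2ℏ²) = -9.579.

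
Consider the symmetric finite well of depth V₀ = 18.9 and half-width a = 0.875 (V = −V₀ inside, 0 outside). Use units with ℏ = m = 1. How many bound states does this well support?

The dimensionless depth is z₀ = a√(2mV₀)/ℏ = 0.875 × √(37.80) = 5.380.
The even/odd transcendental equations gain one root per π/2 in z₀, giving N = 1 + ⌊2z₀/π⌋ = 1 + ⌊3.425⌋ = 4.

N = 4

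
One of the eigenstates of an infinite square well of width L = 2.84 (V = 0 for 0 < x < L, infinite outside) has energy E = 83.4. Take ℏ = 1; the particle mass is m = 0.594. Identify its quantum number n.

n = 9

For an infinite well E_n = n²π²ℏ²/(2mL²), so n = (L/πℏ)√(2mE).
n = (2.84/π) × √(2 × 0.594 × 83.4) = 8.998 → n = 9.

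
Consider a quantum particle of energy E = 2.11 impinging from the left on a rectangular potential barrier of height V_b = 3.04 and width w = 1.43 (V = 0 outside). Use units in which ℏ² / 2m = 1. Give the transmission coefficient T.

Since E < V_b the interior solution is evanescent with decay constant κ = √(2m(V_b − E))/ℏ = 0.9644.
κw = 1.379, sinh(κw) = 1.860.
The exact tunnelling result is T⁻¹ = 1 + V_b² sinh²(κw) / [4E(V_b − E)] = 5.072, so T = 0.197.

T = 0.197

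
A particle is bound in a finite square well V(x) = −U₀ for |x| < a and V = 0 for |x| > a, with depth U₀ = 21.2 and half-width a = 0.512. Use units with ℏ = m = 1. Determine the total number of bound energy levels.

The dimensionless depth is z₀ = a√(2mU₀)/ℏ = 0.512 × √(42.40) = 3.334.
The even/odd transcendental equations gain one root per π/2 in z₀, giving N = 1 + ⌊2z₀/π⌋ = 1 + ⌊2.122⌋ = 3.

N = 3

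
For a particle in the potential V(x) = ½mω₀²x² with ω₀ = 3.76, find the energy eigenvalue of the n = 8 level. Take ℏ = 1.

E = 32.0

Using E_n = (n + ½)ℏω₀: E_8 = 8.5 × 3.76 = 31.96.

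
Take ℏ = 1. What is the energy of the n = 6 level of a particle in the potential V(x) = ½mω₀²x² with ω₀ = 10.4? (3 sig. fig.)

E = 67.6

The oscillator eigenvalues are E_n = ℏω₀(n + ½), so E_6 = 10.4 × 6.5 = 67.60.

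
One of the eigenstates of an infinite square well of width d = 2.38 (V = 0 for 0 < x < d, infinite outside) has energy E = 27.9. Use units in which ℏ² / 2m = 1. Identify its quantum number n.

From E_n = n²π²ℏ²/(2md²) invert to n = √(2md²E)/(πℏ).
n = (2.38/π) × √(2 × 0.5 × 27.9) = 4.002 → n = 4.

n = 4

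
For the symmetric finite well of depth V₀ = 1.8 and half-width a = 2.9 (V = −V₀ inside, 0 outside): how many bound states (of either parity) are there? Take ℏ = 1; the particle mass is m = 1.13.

N = 4

The dimensionless depth is z₀ = a√(2mV₀)/ℏ = 2.9 × √(4.068) = 5.849.
A new bound state (alternating even/odd) appears each time z₀ passes a multiple of π/2, so N = ⌊2z₀/π⌋ + 1 = ⌊3.724⌋ + 1 = 4.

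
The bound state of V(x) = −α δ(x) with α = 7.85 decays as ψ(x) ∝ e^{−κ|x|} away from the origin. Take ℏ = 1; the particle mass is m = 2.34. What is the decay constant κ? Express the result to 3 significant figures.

κ = 18.4

Integrating the TISE across x = 0 gives the cusp condition ψ'(0⁺) − ψ'(0⁻) = −(2mα/ℏ²)ψ(0).
With ψ ∝ e^{−κ|x|} this yields −2κ = −2mα/ℏ², so κ = mα/ℏ² = 18.37.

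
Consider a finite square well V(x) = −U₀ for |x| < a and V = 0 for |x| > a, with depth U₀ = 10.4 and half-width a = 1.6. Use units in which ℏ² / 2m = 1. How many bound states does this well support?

Define the well-strength parameter z₀ = (a/ℏ)√(2mU₀) = 1.6 × √(2·0.5·10.4) = 5.160.
The even/odd transcendental equations gain one root per π/2 in z₀, giving N = 1 + ⌊2z₀/π⌋ = 1 + ⌊3.285⌋ = 4.

N = 4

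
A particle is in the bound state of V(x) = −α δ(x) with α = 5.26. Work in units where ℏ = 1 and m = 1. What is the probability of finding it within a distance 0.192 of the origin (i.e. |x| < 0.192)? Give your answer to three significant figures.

P = 0.867

The normalised bound state is ψ = √κ e^{−κ|x|} with κ = mα/ℏ² = 5.260.
P(|x| < d) = ∫_{−d}^{d} κ e^{−2κ|x|} dx = 1 − e^{−2κd} = 1 − e^{−2.020} = 0.8673.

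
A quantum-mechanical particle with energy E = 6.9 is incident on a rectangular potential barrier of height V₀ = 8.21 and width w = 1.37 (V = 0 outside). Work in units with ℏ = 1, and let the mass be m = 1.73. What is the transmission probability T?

Since E < V₀ the interior solution is evanescent with decay constant κ = √(2m(V₀ − E))/ℏ = 2.129.
κw = 2.917, sinh(κw) = 9.213.
Matching ψ, ψ′ at both faces gives T = [1 + V₀² sinh²(κw) / (4E(V₀ − E))]⁻¹ = 1/159.2 = 0.00628.

T = 0.00628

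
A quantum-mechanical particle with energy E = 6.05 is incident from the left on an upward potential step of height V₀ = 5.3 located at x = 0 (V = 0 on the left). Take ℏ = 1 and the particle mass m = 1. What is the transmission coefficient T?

T = 0.770

The wavenumbers are k₁ = √(2mE)/ℏ = 3.479 on the left and k₂ = √(2m(E − V₀))/ℏ = 1.225 on the right.
Continuity of ψ and ψ′ at the step yields the reflection amplitude r = (k₁ − k₂)/(k₁ + k₂) = 0.4792; thus R = |r|² = 0.2296, T = 0.7704.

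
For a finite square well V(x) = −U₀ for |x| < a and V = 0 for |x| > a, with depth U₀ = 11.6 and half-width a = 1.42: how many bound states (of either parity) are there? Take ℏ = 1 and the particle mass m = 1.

Define the well-strength parameter z₀ = (a/ℏ)√(2mU₀) = 1.42 × √(2·1·11.6) = 6.840.
The even/odd transcendental equations gain one root per π/2 in z₀, giving N = 1 + ⌊2z₀/π⌋ = 1 + ⌊4.354⌋ = 5.

N = 5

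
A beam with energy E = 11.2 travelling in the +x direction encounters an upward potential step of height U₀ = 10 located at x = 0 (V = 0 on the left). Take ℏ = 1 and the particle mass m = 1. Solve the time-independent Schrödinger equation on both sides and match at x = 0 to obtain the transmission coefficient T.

T = 0.743

On each side the TISE gives plane waves with k = √(2m(E − V))/ℏ: k₁ = √(2·1·11.2) = 4.733, k₂ = √(2·1·1.2) = 1.549.
Matching ψ and ψ′ at x = 0 gives r = (k₁ − k₂)/(k₁ + k₂), so R = r² = 0.2568 and T = 1 − R = 0.7432.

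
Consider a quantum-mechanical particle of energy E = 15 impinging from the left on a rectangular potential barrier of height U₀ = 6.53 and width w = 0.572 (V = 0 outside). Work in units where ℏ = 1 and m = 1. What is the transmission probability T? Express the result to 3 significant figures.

T = 0.960

Above the barrier the interior wavenumber is k₂ = √(2m(E − U₀))/ℏ = 4.116, giving phase k₂w = 2.354.
Matching at both interfaces gives T⁻¹ = 1 + U₀² sin²(k₂w) / [4E(E − U₀)] = 1.042, hence T = 0.960.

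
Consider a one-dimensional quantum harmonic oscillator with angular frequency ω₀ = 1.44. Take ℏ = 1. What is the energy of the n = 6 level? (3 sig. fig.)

Using E_n = (n + ½)ℏω₀: E_6 = 6.5 × 1.44 = 9.360.

E = 9.36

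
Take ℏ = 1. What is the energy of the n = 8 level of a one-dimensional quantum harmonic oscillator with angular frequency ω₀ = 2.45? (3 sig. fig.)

The oscillator eigenvalues are E_n = ℏω₀(n + ½), so E_8 = 2.45 × 8.5 = 20.83.

E = 20.8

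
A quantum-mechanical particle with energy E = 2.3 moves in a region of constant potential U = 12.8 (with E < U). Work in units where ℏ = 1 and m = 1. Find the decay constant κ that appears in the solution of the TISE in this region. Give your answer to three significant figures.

κ = 4.58

Since E < U the TISE in this region is ψ'' = κ²ψ with κ = √(2m(U − E))/ℏ.
κ = √(2 × 1 × 10.5) = 4.583.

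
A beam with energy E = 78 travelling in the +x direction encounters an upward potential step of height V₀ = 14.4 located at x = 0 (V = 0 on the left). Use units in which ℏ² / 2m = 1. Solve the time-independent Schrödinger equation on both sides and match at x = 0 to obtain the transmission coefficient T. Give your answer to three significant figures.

On each side the TISE gives plane waves with k = √(2m(E − V))/ℏ: k₁ = √(2·½·78) = 8.832, k₂ = √(2·½·63.6) = 7.975.
Matching ψ and ψ′ at x = 0 gives r = (k₁ − k₂)/(k₁ + k₂), so R = r² = 0.002599 and T = 1 − R = 0.9974.

T = 0.997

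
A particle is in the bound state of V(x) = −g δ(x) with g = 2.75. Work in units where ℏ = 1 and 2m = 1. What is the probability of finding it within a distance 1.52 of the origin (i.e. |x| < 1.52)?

P = 0.985

The normalised bound state is ψ = √κ e^{−κ|x|} with κ = mg/ℏ² = 1.375.
P(|x| < d) = ∫_{−d}^{d} κ e^{−2κ|x|} dx = 1 − e^{−2κd} = 1 − e^{−4.180} = 0.9847.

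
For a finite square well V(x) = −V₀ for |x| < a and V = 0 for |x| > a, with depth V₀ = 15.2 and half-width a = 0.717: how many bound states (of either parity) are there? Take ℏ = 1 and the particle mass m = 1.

N = 3

Define the well-strength parameter z₀ = (a/ℏ)√(2mV₀) = 0.717 × √(2·1·15.2) = 3.953.
A new bound state (alternating even/odd) appears each time z₀ passes a multiple of π/2, so N = ⌊2z₀/π⌋ + 1 = ⌊2.517⌋ + 1 = 3.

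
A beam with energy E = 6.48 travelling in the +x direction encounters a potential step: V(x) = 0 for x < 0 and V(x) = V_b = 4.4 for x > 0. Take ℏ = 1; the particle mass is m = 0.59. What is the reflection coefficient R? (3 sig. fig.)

R = 0.0766

On each side the TISE gives plane waves with k = √(2m(E − V))/ℏ: k₁ = √(2·0.59·6.48) = 2.765, k₂ = √(2·0.59·2.08) = 1.567.
Continuity of ψ and ψ′ at the step yields the reflection amplitude r = (k₁ − k₂)/(k₁ + k₂) = 0.2767; thus R = |r|² = 0.07655, T = 0.9234.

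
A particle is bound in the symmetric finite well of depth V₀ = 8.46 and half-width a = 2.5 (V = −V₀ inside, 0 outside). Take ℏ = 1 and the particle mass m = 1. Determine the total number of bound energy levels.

N = 7

Define the well-strength parameter z₀ = (a/ℏ)√(2mV₀) = 2.5 × √(2·1·8.46) = 10.28.
The even/odd transcendental equations gain one root per π/2 in z₀, giving N = 1 + ⌊2z₀/π⌋ = 1 + ⌊6.547⌋ = 7.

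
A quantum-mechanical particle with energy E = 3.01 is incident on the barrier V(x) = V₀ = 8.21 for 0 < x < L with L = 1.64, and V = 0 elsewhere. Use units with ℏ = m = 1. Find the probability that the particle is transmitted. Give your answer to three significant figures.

Since E < V₀ the interior solution is evanescent with decay constant κ = √(2m(V₀ − E))/ℏ = 3.225.
κL = 5.289, sinh(κL) = 99.05.
Matching ψ, ψ′ at both faces gives T = [1 + V₀² sinh²(κL) / (4E(V₀ − E))]⁻¹ = 1/10560 = 0.0000947.

T = 0.0000947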